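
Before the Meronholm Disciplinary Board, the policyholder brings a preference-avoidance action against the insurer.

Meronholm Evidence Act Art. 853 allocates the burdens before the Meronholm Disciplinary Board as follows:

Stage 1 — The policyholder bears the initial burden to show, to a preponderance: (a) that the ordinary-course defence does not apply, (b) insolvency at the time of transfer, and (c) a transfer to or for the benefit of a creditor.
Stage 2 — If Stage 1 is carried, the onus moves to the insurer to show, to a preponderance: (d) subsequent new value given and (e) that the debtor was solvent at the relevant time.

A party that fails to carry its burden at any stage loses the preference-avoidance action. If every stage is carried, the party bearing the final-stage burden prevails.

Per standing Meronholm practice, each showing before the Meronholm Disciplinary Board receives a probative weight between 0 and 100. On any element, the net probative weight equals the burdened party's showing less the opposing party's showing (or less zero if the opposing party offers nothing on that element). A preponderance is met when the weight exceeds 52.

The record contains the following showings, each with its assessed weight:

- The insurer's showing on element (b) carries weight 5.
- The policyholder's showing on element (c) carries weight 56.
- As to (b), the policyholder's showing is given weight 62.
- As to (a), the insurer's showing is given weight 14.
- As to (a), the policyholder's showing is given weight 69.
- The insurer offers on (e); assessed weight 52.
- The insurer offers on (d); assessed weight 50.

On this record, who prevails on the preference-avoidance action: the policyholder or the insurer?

At Stage 1 the policyholder must meet a preponderance (weight exceeds 52): on (a) the weight is 69 less the opposing 14 gives net 55, > 52, so (a) meets the standard; on (b) the weight is 62 less the opposing 5 gives net 57, > 52, so (b) meets the standard; on (c) the weight is 56, which does exceed 52, so (c) meets the standard.
  Stage 1 is satisfied; the onus moves to the insurer.
At Stage 2 the insurer must meet a preponderance (weight exceeds 52): on (d) the weight is 50, which does not exceed 52, so (d) does not meet the standard; on (e) the weight is 52, which does not exceed 52, so (e) does not meet the standard.
  Not every element is met, so the insurer fails to carry Stage 2.
The analysis ends at Stage 2; the policyholder prevails.

policyholder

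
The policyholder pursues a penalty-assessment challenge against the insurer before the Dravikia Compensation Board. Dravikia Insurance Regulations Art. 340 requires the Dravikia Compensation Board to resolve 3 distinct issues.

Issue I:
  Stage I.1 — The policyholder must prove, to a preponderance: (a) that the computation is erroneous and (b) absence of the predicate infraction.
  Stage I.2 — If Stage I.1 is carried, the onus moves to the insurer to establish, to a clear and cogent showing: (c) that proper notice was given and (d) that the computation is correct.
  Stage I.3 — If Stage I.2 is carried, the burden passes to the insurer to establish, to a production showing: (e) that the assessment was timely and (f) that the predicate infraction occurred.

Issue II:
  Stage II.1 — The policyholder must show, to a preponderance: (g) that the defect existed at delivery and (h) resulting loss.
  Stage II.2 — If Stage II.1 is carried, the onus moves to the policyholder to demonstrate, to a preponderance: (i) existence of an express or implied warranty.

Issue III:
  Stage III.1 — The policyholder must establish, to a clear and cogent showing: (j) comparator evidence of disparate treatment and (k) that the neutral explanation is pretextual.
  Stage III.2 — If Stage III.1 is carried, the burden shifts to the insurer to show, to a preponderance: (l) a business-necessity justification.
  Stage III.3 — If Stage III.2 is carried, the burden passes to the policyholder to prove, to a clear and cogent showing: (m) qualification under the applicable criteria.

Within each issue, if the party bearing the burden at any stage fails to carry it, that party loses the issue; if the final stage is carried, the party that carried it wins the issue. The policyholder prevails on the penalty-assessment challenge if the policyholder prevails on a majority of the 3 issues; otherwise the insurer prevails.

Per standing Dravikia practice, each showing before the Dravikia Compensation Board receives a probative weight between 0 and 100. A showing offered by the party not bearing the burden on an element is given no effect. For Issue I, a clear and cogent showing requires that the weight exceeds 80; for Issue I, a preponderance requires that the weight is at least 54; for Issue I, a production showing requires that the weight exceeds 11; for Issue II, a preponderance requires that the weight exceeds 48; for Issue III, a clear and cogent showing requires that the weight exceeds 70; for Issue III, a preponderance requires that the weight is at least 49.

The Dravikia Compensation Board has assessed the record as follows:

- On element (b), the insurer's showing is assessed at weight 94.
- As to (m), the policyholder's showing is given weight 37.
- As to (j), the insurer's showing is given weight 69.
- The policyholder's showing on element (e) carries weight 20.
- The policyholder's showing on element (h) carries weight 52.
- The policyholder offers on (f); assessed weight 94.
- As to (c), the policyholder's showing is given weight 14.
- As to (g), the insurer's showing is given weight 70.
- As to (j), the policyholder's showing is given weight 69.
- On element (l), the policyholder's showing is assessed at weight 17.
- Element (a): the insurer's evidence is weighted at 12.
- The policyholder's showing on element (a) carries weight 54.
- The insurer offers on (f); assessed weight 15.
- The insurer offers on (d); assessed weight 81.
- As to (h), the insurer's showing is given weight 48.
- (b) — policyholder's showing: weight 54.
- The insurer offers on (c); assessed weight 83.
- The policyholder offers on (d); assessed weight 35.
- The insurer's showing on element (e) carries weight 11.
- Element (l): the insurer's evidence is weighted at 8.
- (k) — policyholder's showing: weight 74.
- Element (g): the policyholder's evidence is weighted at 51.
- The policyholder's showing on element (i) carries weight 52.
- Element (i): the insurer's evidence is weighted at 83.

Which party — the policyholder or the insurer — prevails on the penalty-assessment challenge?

— Issue I —
At Stage I.1 the policyholder must meet a preponderance (weight is at least 54): on (a) the weight is 54 (the insurer's 12 is given no effect), which does reach 54, so (a) meets the standard; on (b) the weight is 54 (the insurer's 94 is given no effect), which does reach 54, so (b) meets the standard.
  Stage I.1 carried; the burden shifts to the insurer.
At Stage I.2 the insurer must meet a clear and cogent showing (weight exceeds 80): on (c) the weight is 83 (the policyholder's 14 is given no effect), which does exceed 80, so (c) meets the standard; on (d) the weight is 81 (the policyholder's 35 is given no effect), > 80, so (d) meets the standard.
  Stage I.2 is satisfied; the insurer continues to bear the burden.
At Stage I.3 the insurer must meet a production showing (weight exceeds 11): on (e) the weight is 11 (the policyholder's 20 is given no effect), which does not exceed 11, so (e) does not meet the standard; on (f) the weight is 15 (the policyholder's 94 is given no effect), which does exceed 11, so (f) meets the standard.
  Not every element is met, so the insurer fails to carry Stage I.3.
So the policyholder prevails on this issue.
— Issue II —
At Stage II.1 the policyholder must meet a preponderance (weight exceeds 48): on (g) the weight is 51 (the insurer's 70 is given no effect), which does exceed 48, so (g) meets the standard; on (h) the weight is 52 (the insurer's 48 is given no effect), > 48, so (h) meets the standard.
  Stage II.1 carried; the burden remains with the policyholder.
At Stage II.2 the policyholder must meet a preponderance (weight exceeds 48): on (i) the weight is 52 (the insurer's 83 is given no effect), > 48, so (i) meets the standard.
  The policyholder carries the last stage.
Every stage carried; the policyholder prevails on this issue.
— Issue III —
Stage III.1 — burden on policyholder; standard: a clear and cogent showing (weight exceeds 70).
    (j): 69 (insurer's 69 disregarded) ≤ 70 [not met]
    (k): 74 > 70 [met]
  Not every element is met, so the policyholder fails to carry Stage III.1.
The analysis ends at Stage III.1; the insurer prevails on this issue.
Per-issue: Issue I → policyholder; Issue II → policyholder; Issue III → insurer. The policyholder must prevail on a majority of issues; overall, the policyholder prevails.

policyholder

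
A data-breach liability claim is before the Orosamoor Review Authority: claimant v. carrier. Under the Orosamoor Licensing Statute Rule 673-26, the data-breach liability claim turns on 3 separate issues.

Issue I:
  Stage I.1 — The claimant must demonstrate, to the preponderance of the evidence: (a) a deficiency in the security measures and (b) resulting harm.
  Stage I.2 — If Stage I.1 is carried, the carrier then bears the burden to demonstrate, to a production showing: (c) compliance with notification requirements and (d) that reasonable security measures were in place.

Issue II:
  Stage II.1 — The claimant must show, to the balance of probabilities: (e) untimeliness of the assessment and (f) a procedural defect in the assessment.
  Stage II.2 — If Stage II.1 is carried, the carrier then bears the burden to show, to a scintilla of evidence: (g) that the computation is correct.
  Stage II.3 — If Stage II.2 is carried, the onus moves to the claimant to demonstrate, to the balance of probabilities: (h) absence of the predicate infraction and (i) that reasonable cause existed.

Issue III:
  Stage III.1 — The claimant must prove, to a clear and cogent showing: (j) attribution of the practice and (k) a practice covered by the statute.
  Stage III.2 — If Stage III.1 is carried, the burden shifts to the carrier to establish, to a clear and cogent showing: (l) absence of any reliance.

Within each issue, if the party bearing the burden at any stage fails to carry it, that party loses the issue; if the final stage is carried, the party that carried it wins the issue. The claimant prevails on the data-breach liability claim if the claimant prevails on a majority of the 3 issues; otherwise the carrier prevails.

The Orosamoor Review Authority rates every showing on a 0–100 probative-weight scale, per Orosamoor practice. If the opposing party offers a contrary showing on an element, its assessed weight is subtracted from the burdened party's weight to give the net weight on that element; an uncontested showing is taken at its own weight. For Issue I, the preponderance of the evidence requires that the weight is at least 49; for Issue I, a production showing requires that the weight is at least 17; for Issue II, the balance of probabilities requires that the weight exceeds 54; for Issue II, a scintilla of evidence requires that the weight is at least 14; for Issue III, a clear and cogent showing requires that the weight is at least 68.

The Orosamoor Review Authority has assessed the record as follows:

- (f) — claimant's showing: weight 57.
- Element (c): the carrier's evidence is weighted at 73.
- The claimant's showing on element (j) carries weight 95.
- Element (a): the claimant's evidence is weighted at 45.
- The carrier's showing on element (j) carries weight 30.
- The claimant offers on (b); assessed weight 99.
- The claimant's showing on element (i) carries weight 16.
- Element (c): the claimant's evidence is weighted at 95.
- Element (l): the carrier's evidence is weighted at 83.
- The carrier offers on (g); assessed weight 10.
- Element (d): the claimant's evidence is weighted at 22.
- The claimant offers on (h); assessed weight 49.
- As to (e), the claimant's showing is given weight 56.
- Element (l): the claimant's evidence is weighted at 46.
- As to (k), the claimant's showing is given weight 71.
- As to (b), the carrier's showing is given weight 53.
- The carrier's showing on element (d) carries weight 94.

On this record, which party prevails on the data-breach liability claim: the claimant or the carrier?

— Issue I —
At Stage I.1 the claimant must meet the preponderance of the evidence (weight is at least 49): on (a) the weight is 45, which does not reach 49, so (a) does not meet the standard; on (b) the weight is 99 less the opposing 53 gives net 46, which does not reach 49, so (b) does not meet the standard.
  The claimant does not carry Stage I.1.
The carrier prevails on this issue.
— Issue II —
At Stage II.1 the claimant must meet the balance of probabilities (weight exceeds 54): on (e) the weight is 56, which does exceed 54, so (e) meets the standard; on (f) the weight is 57, > 54, so (f) meets the standard.
  Stage II.1 carried; the burden shifts to the carrier.
At Stage II.2 the carrier must meet a scintilla of evidence (weight is at least 14): on (g) the weight is 10, < 14, so (g) does not meet the standard.
  Not every element is met, so the carrier fails to carry Stage II.2.
The claimant prevails on this issue.
— Issue III —
At Stage III.1 the claimant must meet a clear and cogent showing (weight is at least 68): on (j) the weight is 95 less the opposing 30 gives net 65, which does not reach 68, so (j) does not meet the standard; on (k) the weight is 71, which does reach 68, so (k) meets the standard.
  The claimant does not carry Stage III.1.
So the carrier prevails on this issue.
Per-issue: Issue I → carrier; Issue II → claimant; Issue III → carrier. The claimant must prevail on a majority of issues; overall, the carrier prevails.

carrier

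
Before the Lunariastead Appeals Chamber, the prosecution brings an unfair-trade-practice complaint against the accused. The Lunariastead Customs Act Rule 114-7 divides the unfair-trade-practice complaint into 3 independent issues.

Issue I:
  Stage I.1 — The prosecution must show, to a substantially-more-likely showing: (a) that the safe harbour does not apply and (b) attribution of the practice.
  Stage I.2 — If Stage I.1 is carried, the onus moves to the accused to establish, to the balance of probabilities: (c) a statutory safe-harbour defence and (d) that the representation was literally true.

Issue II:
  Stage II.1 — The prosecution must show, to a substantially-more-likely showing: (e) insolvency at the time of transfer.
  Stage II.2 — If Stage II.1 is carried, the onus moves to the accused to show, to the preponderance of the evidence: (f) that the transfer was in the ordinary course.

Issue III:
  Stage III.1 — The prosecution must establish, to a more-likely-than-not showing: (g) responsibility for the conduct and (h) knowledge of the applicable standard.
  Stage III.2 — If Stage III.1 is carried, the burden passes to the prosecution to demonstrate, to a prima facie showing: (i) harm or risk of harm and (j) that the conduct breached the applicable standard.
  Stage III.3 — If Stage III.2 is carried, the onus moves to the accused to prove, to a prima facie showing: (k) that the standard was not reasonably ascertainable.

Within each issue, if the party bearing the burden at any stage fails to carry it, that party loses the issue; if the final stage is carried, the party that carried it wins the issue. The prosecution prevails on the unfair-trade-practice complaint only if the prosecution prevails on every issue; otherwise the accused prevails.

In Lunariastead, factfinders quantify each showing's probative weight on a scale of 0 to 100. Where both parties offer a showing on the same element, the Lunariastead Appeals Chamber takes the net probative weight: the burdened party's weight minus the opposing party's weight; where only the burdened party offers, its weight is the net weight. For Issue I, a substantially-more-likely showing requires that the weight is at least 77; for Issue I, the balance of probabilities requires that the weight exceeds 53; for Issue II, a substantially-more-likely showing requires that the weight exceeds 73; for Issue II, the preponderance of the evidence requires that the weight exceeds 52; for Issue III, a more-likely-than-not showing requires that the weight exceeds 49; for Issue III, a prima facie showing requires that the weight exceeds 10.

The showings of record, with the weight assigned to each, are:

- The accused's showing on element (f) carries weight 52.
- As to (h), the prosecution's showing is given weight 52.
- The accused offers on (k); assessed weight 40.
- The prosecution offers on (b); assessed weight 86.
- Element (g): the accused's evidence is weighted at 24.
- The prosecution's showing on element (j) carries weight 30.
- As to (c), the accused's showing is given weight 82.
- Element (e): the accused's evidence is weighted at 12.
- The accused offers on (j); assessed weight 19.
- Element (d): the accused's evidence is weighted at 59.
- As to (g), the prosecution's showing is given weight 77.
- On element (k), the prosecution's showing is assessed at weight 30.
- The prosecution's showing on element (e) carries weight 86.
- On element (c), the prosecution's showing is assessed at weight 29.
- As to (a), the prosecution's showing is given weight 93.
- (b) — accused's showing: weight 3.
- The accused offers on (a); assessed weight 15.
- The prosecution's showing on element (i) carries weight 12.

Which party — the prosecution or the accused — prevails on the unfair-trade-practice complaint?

prosecution

— Issue I —
Stage I.1 — burden on prosecution; standard: a substantially-more-likely showing (weight is at least 77).
    (a): 93 − 15 = 78 ≥ 77 [met]
    (b): 86 − 3 = 83 ≥ 77 [met]
  All elements met. The burden passes to the accused.
Stage I.2 — burden on accused; standard: the balance of probabilities (weight exceeds 53).
    (c): 82 − 29 = 53 ≤ 53 [not met]
    (d): 59 > 53 [met]
  The accused does not carry Stage I.2.
So the prosecution prevails on this issue.
— Issue II —
At Stage II.1 the prosecution must meet a substantially-more-likely showing (weight exceeds 73): on (e) the weight is 86 less the opposing 12 gives net 74, which does exceed 73, so (e) meets the standard.
  The prosecution carries Stage II.1; the accused now bears the burden.
At Stage II.2 the accused must meet the preponderance of the evidence (weight exceeds 52): on (f) the weight is 52, ≤ 52, so (f) does not meet the standard.
  The accused does not carry Stage II.2.
The analysis ends at Stage II.2; the prosecution prevails on this issue.
— Issue III —
At Stage III.1 the prosecution must meet a more-likely-than-not showing (weight exceeds 49): on (g) the weight is 77 less the opposing 24 gives net 53, which does exceed 49, so (g) meets the standard; on (h) the weight is 52, > 49, so (h) meets the standard.
  Stage III.1 carried; the burden remains with the prosecution.
At Stage III.2 the prosecution must meet a prima facie showing (weight exceeds 10): on (i) the weight is 12, > 10, so (i) meets the standard; on (j) the weight is 30 less the opposing 19 gives net 11, which does exceed 10, so (j) meets the standard.
  All elements met. The burden passes to the accused.
At Stage III.3 the accused must meet a prima facie showing (weight exceeds 10): on (k) the weight is 40 less the opposing 30 gives net 10, which does not exceed 10, so (k) does not meet the standard.
  Stage III.3 not carried; the accused fails its burden.
So the prosecution prevails on this issue.
Per-issue: Issue I → prosecution; Issue II → prosecution; Issue III → prosecution. The prosecution must prevail on every issue; overall, the prosecution prevails.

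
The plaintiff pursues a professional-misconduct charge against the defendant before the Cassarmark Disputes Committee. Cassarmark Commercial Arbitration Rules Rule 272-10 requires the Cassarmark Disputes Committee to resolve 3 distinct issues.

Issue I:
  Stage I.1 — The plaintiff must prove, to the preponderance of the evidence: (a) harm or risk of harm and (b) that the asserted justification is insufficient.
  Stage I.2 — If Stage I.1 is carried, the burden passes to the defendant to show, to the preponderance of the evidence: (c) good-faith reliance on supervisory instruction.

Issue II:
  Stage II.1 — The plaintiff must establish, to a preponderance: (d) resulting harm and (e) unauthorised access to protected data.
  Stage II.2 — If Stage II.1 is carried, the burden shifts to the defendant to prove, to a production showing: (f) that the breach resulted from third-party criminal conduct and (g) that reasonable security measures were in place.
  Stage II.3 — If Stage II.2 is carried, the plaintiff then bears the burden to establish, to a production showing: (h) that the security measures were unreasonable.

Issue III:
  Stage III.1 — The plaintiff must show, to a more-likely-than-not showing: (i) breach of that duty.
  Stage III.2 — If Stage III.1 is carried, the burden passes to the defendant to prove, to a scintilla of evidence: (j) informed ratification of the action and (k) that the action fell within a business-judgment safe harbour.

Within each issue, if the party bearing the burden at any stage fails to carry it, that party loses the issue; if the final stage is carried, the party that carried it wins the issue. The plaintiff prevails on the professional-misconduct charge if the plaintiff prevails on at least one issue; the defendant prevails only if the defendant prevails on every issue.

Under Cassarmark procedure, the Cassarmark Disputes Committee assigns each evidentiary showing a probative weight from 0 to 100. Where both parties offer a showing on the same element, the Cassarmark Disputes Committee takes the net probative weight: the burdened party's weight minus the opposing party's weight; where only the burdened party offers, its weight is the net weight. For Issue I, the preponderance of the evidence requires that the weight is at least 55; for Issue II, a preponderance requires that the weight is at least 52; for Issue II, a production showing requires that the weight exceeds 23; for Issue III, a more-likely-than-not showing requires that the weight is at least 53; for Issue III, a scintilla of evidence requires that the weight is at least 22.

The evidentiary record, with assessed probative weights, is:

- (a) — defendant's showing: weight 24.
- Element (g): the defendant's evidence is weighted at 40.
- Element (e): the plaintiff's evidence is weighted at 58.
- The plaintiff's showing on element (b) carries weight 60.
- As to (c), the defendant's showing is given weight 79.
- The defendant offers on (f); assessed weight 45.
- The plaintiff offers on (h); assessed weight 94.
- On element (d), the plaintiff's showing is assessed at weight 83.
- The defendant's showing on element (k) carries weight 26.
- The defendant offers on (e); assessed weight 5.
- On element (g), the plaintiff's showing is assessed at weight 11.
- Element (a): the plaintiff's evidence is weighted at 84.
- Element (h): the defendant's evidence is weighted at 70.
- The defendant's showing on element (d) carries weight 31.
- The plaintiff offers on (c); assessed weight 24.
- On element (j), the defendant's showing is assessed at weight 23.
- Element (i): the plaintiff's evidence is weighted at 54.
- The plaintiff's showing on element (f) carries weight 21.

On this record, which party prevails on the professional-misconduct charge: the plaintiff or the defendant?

plaintiff

— Issue I —
Stage I.1 (plaintiff, the preponderance of the evidence, weight is at least 55): (a) net 84−24=60 ≥ 55 — meets; (b) 60 ≥ 55 — meets.
  The plaintiff carries Stage I.1; the defendant now bears the burden.
Stage I.2 (defendant, the preponderance of the evidence, weight is at least 55): (c) net 79−24=55 ≥ 55 — meets.
  Stage I.2 carried; the final stage is satisfied.
With every stage satisfied, the defendant prevails on this issue.
— Issue II —
At Stage II.1 the plaintiff must meet a preponderance (weight is at least 52): on (d) the weight is 83 less the opposing 31 gives net 52, which does reach 52, so (d) meets the standard; on (e) the weight is 58 less the opposing 5 gives net 53, which does reach 52, so (e) meets the standard.
  Stage II.1 is satisfied; the onus moves to the defendant.
At Stage II.2 the defendant must meet a production showing (weight exceeds 23): on (f) the weight is 45 less the opposing 21 gives net 24, > 23, so (f) meets the standard; on (g) the weight is 40 less the opposing 11 gives net 29, > 23, so (g) meets the standard.
  The defendant carries Stage II.2; the plaintiff now bears the burden.
At Stage II.3 the plaintiff must meet a production showing (weight exceeds 23): on (h) the weight is 94 less the opposing 70 gives net 24, > 23, so (h) meets the standard.
  The plaintiff carries the last stage.
With every stage satisfied, the plaintiff prevails on this issue.
— Issue III —
Stage III.1 — burden on plaintiff; standard: a more-likely-than-not showing (weight is at least 53).
    (i): 54 ≥ 53 [met]
  All elements met. The burden passes to the defendant.
Stage III.2 — burden on defendant; standard: a scintilla of evidence (weight is at least 22).
    (j): 23 ≥ 22 [met]
    (k): 26 ≥ 22 [met]
  The defendant carries the last stage.
All stages carried — the defendant prevails on this issue.
Per-issue: Issue I → defendant; Issue II → plaintiff; Issue III → defendant. The plaintiff must prevail on at least one issue; overall, the plaintiff prevails.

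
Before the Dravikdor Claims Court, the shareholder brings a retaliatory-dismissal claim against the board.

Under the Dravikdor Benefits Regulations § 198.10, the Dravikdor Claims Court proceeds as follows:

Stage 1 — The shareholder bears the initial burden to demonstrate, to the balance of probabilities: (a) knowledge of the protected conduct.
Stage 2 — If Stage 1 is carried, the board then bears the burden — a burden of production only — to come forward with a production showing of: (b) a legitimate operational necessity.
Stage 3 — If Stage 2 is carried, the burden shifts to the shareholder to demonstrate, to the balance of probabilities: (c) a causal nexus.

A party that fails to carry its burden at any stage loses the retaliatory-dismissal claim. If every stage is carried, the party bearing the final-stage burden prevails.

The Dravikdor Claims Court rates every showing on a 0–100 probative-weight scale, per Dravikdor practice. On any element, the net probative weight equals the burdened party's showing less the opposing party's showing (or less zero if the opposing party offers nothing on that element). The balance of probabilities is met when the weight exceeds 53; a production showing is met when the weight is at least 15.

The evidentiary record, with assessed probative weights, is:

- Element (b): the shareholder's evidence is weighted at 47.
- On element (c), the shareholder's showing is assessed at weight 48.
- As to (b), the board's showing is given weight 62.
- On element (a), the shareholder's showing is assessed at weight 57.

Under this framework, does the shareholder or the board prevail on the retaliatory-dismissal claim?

board

Stage 1 — burden on shareholder; standard: the balance of probabilities (weight exceeds 53).
    (a): 57 > 53 [met]
  All elements met. The burden passes to the board.
Stage 2 — burden on board; standard: a production showing (weight is at least 15).
    (b): 62 − 47 = 15 ≥ 15 [met]
  All elements met. The burden passes to the shareholder.
Stage 3 — burden on shareholder; standard: the balance of probabilities (weight exceeds 53).
    (c): 48 ≤ 53 [not met]
  Stage 3 not carried; the shareholder fails its burden.
The board prevails.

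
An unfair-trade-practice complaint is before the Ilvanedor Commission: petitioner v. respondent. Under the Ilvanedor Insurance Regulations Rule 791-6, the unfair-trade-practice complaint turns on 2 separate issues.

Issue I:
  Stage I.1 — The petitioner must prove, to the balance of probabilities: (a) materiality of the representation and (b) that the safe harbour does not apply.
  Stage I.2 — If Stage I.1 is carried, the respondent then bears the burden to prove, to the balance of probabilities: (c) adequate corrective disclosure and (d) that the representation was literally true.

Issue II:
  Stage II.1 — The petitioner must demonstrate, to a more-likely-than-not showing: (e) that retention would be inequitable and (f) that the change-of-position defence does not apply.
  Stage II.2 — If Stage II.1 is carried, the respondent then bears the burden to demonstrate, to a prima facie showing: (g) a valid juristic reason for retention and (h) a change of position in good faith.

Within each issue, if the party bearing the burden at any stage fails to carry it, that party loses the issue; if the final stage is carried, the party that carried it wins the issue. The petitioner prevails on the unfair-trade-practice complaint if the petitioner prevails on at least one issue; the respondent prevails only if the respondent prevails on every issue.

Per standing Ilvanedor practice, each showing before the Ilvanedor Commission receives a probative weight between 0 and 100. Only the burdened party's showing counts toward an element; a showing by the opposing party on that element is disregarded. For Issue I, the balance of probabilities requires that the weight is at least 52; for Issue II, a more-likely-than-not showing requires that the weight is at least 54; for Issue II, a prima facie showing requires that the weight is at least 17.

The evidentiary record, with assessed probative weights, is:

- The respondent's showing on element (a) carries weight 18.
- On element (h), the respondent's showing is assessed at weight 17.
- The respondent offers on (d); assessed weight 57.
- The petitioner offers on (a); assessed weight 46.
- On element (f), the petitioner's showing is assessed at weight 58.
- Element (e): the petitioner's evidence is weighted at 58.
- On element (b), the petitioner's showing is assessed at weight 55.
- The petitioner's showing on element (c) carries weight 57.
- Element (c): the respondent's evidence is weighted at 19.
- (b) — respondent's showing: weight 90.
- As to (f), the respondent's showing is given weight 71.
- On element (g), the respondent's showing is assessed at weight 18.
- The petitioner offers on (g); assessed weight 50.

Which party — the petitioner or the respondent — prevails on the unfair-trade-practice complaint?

— Issue I —
Stage I.1 — burden on petitioner; standard: the balance of probabilities (weight is at least 52).
    (a): 46 (respondent's 18 disregarded) < 52 [not met]
    (b): 55 (respondent's 90 disregarded) ≥ 52 [met]
  Not every element is met, so the petitioner fails to carry Stage I.1.
The analysis ends at Stage I.1; the respondent prevails on this issue.
— Issue II —
At Stage II.1 the petitioner must meet a more-likely-than-not showing (weight is at least 54): on (e) the weight is 58, which does reach 54, so (e) meets the standard; on (f) the weight is 58 (the respondent's 71 is given no effect), which does reach 54, so (f) meets the standard.
  Stage II.1 is satisfied; the onus moves to the respondent.
At Stage II.2 the respondent must meet a prima facie showing (weight is at least 17): on (g) the weight is 18 (the petitioner's 50 is given no effect), ≥ 17, so (g) meets the standard; on (h) the weight is 17, ≥ 17, so (h) meets the standard.
  Stage II.2 carried; the final stage is satisfied.
With every stage satisfied, the respondent prevails on this issue.
Per-issue: Issue I → respondent; Issue II → respondent. The petitioner must prevail on at least one issue; overall, the respondent prevails.

respondent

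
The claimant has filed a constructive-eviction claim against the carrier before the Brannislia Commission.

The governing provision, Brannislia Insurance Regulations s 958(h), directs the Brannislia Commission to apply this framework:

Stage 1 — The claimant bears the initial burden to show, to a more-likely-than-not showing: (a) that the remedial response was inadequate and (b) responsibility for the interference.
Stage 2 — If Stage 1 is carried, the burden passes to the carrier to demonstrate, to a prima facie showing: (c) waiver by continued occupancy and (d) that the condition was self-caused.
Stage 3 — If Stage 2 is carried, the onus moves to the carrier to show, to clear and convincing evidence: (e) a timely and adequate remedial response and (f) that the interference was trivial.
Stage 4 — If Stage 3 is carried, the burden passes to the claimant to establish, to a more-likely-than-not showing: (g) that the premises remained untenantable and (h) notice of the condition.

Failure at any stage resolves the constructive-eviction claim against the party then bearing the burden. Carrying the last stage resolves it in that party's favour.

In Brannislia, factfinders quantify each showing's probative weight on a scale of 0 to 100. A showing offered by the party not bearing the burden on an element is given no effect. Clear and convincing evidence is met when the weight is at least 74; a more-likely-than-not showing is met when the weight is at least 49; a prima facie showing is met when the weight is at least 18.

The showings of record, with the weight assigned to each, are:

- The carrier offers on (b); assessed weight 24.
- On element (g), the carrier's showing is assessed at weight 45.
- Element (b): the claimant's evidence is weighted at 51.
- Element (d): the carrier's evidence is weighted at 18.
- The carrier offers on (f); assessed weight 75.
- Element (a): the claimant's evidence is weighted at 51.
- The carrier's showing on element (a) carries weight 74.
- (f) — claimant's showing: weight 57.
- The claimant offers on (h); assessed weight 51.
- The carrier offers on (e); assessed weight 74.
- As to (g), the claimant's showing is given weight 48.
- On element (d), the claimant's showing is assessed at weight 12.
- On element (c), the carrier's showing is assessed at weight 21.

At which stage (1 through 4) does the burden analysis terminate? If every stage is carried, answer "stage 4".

Stage 1 (claimant, a more-likely-than-not showing, weight is at least 49): (a) 51 (carrier's 74 disregarded) ≥ 49 — meets; (b) 51 (carrier's 24 disregarded) ≥ 49 — meets.
  The claimant carries Stage 1; the carrier now bears the burden.
Stage 2 (carrier, a prima facie showing, weight is at least 18): (c) 21 ≥ 18 — meets; (d) 18 (claimant's 12 disregarded) ≥ 18 — meets.
  All elements met. The carrier retains the burden for Stage 3.
Stage 3 (carrier, clear and convincing evidence, weight is at least 74): (e) 74 ≥ 74 — meets; (f) 75 (claimant's 57 disregarded) ≥ 74 — meets.
  The carrier carries Stage 3; the claimant now bears the burden.
Stage 4 (claimant, a more-likely-than-not showing, weight is at least 49): (g) 48 (carrier's 45 disregarded) < 49 — fails; (h) 51 ≥ 49 — meets.
  Stage 4 not carried; the claimant fails its burden.
The carrier prevails.

stage 4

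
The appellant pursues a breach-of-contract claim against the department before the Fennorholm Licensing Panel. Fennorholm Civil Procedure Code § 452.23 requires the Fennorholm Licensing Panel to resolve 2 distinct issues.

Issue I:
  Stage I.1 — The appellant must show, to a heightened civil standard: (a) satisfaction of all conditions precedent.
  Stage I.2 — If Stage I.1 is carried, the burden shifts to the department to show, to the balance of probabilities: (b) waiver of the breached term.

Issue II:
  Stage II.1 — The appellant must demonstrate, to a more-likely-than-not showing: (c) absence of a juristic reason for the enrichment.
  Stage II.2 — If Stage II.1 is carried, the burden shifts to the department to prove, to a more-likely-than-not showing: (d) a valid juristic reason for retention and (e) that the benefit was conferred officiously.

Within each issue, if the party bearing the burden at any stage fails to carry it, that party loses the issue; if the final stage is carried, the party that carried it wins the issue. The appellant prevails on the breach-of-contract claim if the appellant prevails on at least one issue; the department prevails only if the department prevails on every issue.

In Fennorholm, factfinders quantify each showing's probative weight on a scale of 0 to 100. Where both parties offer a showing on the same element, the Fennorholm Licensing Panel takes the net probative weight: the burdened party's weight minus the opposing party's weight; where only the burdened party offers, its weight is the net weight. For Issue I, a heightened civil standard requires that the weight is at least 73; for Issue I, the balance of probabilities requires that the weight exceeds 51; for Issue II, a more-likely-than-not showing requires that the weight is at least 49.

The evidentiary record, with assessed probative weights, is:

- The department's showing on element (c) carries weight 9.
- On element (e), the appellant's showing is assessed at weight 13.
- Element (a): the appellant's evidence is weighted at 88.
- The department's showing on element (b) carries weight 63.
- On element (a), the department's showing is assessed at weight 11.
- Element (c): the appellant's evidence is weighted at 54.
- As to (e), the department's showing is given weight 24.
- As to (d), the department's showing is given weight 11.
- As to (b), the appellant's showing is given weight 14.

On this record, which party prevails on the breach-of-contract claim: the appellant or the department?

— Issue I —
At Stage I.1 the appellant must meet a heightened civil standard (weight is at least 73): on (a) the weight is 88 less the opposing 11 gives net 77, ≥ 73, so (a) meets the standard.
  The appellant carries Stage I.1; the department now bears the burden.
At Stage I.2 the department must meet the balance of probabilities (weight exceeds 51): on (b) the weight is 63 less the opposing 14 gives net 49, which does not exceed 51, so (b) does not meet the standard.
  The department does not carry Stage I.2.
So the appellant prevails on this issue.
— Issue II —
At Stage II.1 the appellant must meet a more-likely-than-not showing (weight is at least 49): on (c) the weight is 54 less the opposing 9 gives net 45, < 49, so (c) does not meet the standard.
  Not every element is met, so the appellant fails to carry Stage II.1.
The analysis ends at Stage II.1; the department prevails on this issue.
Per-issue: Issue I → appellant; Issue II → department. The appellant must prevail on at least one issue; overall, the appellant prevails.

appellant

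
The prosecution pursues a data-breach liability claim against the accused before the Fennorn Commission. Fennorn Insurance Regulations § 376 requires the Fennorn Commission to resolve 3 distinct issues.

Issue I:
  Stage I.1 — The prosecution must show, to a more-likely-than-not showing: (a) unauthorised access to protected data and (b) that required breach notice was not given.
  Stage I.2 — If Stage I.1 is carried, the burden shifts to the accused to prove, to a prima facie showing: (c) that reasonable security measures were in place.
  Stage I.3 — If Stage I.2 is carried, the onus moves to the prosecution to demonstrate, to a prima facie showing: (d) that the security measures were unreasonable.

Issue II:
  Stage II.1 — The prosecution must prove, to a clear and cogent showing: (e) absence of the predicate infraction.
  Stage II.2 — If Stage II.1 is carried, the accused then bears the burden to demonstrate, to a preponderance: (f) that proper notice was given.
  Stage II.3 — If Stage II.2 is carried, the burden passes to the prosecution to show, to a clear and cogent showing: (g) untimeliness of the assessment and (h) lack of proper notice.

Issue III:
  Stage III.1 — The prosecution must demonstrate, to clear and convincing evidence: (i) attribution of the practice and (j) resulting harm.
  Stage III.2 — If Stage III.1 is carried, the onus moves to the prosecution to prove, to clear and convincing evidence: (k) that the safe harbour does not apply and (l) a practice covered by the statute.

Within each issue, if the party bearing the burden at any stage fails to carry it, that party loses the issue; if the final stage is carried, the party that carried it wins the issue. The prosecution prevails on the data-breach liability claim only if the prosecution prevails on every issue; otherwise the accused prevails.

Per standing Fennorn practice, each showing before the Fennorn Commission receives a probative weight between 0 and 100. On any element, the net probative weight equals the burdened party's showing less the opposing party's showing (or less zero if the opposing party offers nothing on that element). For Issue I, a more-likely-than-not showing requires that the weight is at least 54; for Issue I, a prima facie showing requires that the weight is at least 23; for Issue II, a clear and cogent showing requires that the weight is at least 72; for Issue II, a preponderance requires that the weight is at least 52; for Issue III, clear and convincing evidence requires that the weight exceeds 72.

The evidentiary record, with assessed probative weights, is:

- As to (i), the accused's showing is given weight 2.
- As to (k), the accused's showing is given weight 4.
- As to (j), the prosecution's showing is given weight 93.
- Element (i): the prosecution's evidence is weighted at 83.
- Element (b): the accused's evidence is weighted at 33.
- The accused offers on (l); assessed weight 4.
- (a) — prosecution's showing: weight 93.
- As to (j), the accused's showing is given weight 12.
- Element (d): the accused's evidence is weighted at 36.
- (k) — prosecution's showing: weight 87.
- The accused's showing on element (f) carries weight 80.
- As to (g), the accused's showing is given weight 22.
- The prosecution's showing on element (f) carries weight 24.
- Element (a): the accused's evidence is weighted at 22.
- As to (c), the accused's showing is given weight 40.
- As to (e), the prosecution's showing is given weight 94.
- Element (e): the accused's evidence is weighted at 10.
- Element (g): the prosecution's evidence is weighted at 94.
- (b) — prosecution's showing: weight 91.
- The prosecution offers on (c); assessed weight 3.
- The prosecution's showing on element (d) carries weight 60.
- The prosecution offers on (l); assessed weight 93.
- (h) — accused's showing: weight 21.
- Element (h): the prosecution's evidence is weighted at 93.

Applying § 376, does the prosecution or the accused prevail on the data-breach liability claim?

prosecution

— Issue I —
Stage I.1 — burden on prosecution; standard: a more-likely-than-not showing (weight is at least 54).
    (a): 93 − 22 = 71 ≥ 54 [met]
    (b): 91 − 33 = 58 ≥ 54 [met]
  Stage I.1 carried; the burden shifts to the accused.
Stage I.2 — burden on accused; standard: a prima facie showing (weight is at least 23).
    (c): 40 − 3 = 37 ≥ 23 [met]
  Stage I.2 carried; the burden shifts to the prosecution.
Stage I.3 — burden on prosecution; standard: a prima facie showing (weight is at least 23).
    (d): 60 − 36 = 24 ≥ 23 [met]
  All elements met at the final stage.
With every stage satisfied, the prosecution prevails on this issue.
— Issue II —
Stage II.1 (prosecution, a clear and cogent showing, weight is at least 72): (e) net 94−10=84 ≥ 72 — meets.
  The prosecution carries Stage II.1; the accused now bears the burden.
Stage II.2 (accused, a preponderance, weight is at least 52): (f) net 80−24=56 ≥ 52 — meets.
  Stage II.2 is satisfied; the onus moves to the prosecution.
Stage II.3 (prosecution, a clear and cogent showing, weight is at least 72): (g) net 94−22=72 ≥ 72 — meets; (h) net 93−21=72 ≥ 72 — meets.
  All elements met at the final stage.
All stages carried — the prosecution prevails on this issue.
— Issue III —
Stage III.1 — burden on prosecution; standard: clear and convincing evidence (weight exceeds 72).
    (i): 83 − 2 = 81 > 72 [met]
    (j): 93 − 12 = 81 > 72 [met]
  Stage III.1 carried; the burden remains with the prosecution.
Stage III.2 — burden on prosecution; standard: clear and convincing evidence (weight exceeds 72).
    (k): 87 − 4 = 83 > 72 [met]
    (l): 93 − 4 = 89 > 72 [met]
  All elements met at the final stage.
Every stage carried; the prosecution prevails on this issue.
Per-issue: Issue I → prosecution; Issue II → prosecution; Issue III → prosecution. The prosecution must prevail on every issue; overall, the prosecution prevails.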